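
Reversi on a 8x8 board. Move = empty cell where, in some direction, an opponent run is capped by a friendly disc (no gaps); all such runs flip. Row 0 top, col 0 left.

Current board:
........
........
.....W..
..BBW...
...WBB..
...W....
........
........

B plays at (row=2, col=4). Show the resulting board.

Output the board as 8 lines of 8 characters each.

Place B at (2,4); scan 8 dirs for brackets.
Dir NW: first cell '.' (not opp) -> no flip
Dir N: first cell '.' (not opp) -> no flip
Dir NE: first cell '.' (not opp) -> no flip
Dir W: first cell '.' (not opp) -> no flip
Dir E: opp run (2,5), next='.' -> no flip
Dir SW: first cell 'B' (not opp) -> no flip
Dir S: opp run (3,4) capped by B -> flip
Dir SE: first cell '.' (not opp) -> no flip
All flips: (3,4)

Answer: ........
........
....BW..
..BBB...
...WBB..
...W....
........
........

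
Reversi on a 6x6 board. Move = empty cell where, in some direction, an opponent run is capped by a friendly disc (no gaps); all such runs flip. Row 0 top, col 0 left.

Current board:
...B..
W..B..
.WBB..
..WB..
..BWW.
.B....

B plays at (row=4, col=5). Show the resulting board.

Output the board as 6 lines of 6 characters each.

Place B at (4,5); scan 8 dirs for brackets.
Dir NW: first cell '.' (not opp) -> no flip
Dir N: first cell '.' (not opp) -> no flip
Dir NE: edge -> no flip
Dir W: opp run (4,4) (4,3) capped by B -> flip
Dir E: edge -> no flip
Dir SW: first cell '.' (not opp) -> no flip
Dir S: first cell '.' (not opp) -> no flip
Dir SE: edge -> no flip
All flips: (4,3) (4,4)

Answer: ...B..
W..B..
.WBB..
..WB..
..BBBB
.B....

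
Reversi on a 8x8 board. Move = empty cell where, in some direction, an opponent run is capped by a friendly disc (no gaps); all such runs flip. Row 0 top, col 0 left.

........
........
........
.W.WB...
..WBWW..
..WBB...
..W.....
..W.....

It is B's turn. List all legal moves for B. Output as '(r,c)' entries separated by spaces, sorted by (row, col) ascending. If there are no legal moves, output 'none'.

(2,0): flips 2 -> legal
(2,1): no bracket -> illegal
(2,2): no bracket -> illegal
(2,3): flips 1 -> legal
(2,4): no bracket -> illegal
(3,0): no bracket -> illegal
(3,2): flips 1 -> legal
(3,5): flips 1 -> legal
(3,6): flips 1 -> legal
(4,0): no bracket -> illegal
(4,1): flips 1 -> legal
(4,6): flips 2 -> legal
(5,1): flips 1 -> legal
(5,5): no bracket -> illegal
(5,6): flips 1 -> legal
(6,1): flips 1 -> legal
(6,3): no bracket -> illegal
(7,1): flips 1 -> legal
(7,3): no bracket -> illegal

Answer: (2,0) (2,3) (3,2) (3,5) (3,6) (4,1) (4,6) (5,1) (5,6) (6,1) (7,1)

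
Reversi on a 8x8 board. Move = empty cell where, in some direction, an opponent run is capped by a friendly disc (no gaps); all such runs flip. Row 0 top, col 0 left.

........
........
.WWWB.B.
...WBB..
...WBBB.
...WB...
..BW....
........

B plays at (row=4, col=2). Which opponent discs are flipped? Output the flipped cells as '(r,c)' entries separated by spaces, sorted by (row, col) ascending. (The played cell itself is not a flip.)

Answer: (3,3) (4,3)

Derivation:
Dir NW: first cell '.' (not opp) -> no flip
Dir N: first cell '.' (not opp) -> no flip
Dir NE: opp run (3,3) capped by B -> flip
Dir W: first cell '.' (not opp) -> no flip
Dir E: opp run (4,3) capped by B -> flip
Dir SW: first cell '.' (not opp) -> no flip
Dir S: first cell '.' (not opp) -> no flip
Dir SE: opp run (5,3), next='.' -> no flip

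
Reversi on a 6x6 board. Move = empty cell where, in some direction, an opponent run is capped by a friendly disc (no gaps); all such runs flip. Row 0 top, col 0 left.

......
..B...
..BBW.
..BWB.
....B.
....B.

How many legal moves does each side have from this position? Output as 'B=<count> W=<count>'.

Answer: B=3 W=6

Derivation:
-- B to move --
(1,3): no bracket -> illegal
(1,4): flips 1 -> legal
(1,5): no bracket -> illegal
(2,5): flips 1 -> legal
(3,5): no bracket -> illegal
(4,2): no bracket -> illegal
(4,3): flips 1 -> legal
B mobility = 3
-- W to move --
(0,1): no bracket -> illegal
(0,2): no bracket -> illegal
(0,3): no bracket -> illegal
(1,1): flips 1 -> legal
(1,3): flips 1 -> legal
(1,4): no bracket -> illegal
(2,1): flips 2 -> legal
(2,5): no bracket -> illegal
(3,1): flips 1 -> legal
(3,5): flips 1 -> legal
(4,1): no bracket -> illegal
(4,2): no bracket -> illegal
(4,3): no bracket -> illegal
(4,5): no bracket -> illegal
(5,3): no bracket -> illegal
(5,5): flips 1 -> legal
W mobility = 6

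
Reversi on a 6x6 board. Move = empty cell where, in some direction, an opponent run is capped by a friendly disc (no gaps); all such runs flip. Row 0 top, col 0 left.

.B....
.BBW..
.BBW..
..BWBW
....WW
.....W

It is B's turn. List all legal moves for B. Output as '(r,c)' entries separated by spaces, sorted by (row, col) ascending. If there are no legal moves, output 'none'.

(0,2): no bracket -> illegal
(0,3): no bracket -> illegal
(0,4): flips 1 -> legal
(1,4): flips 2 -> legal
(2,4): flips 1 -> legal
(2,5): no bracket -> illegal
(4,2): no bracket -> illegal
(4,3): no bracket -> illegal
(5,3): no bracket -> illegal
(5,4): flips 1 -> legal

Answer: (0,4) (1,4) (2,4) (5,4)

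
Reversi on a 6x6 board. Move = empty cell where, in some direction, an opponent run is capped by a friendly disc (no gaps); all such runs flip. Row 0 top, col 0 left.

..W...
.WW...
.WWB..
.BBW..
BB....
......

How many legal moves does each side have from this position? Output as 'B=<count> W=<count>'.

-- B to move --
(0,0): no bracket -> illegal
(0,1): flips 3 -> legal
(0,3): no bracket -> illegal
(1,0): flips 1 -> legal
(1,3): flips 1 -> legal
(2,0): flips 2 -> legal
(2,4): no bracket -> illegal
(3,0): no bracket -> illegal
(3,4): flips 1 -> legal
(4,2): no bracket -> illegal
(4,3): flips 1 -> legal
(4,4): no bracket -> illegal
B mobility = 6
-- W to move --
(1,3): flips 1 -> legal
(1,4): no bracket -> illegal
(2,0): no bracket -> illegal
(2,4): flips 1 -> legal
(3,0): flips 2 -> legal
(3,4): flips 1 -> legal
(4,2): flips 1 -> legal
(4,3): flips 1 -> legal
(5,0): no bracket -> illegal
(5,1): flips 2 -> legal
(5,2): no bracket -> illegal
W mobility = 7

Answer: B=6 W=7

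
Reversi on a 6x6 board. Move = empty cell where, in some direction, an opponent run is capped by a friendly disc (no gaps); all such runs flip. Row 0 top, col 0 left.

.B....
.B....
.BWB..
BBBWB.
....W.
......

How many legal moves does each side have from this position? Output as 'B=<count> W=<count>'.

-- B to move --
(1,2): flips 1 -> legal
(1,3): flips 1 -> legal
(2,4): no bracket -> illegal
(3,5): no bracket -> illegal
(4,2): no bracket -> illegal
(4,3): flips 1 -> legal
(4,5): no bracket -> illegal
(5,3): no bracket -> illegal
(5,4): flips 1 -> legal
(5,5): flips 3 -> legal
B mobility = 5
-- W to move --
(0,0): flips 1 -> legal
(0,2): no bracket -> illegal
(1,0): no bracket -> illegal
(1,2): no bracket -> illegal
(1,3): flips 1 -> legal
(1,4): no bracket -> illegal
(2,0): flips 1 -> legal
(2,4): flips 2 -> legal
(2,5): no bracket -> illegal
(3,5): flips 1 -> legal
(4,0): flips 1 -> legal
(4,1): no bracket -> illegal
(4,2): flips 1 -> legal
(4,3): no bracket -> illegal
(4,5): no bracket -> illegal
W mobility = 7

Answer: B=5 W=7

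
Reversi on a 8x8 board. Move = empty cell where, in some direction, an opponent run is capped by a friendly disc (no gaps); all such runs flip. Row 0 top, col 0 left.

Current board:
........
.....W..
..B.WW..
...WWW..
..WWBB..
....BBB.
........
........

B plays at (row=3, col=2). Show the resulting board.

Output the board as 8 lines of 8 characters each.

Answer: ........
.....W..
..B.WW..
..BWWW..
..WBBB..
....BBB.
........
........

Derivation:
Place B at (3,2); scan 8 dirs for brackets.
Dir NW: first cell '.' (not opp) -> no flip
Dir N: first cell 'B' (not opp) -> no flip
Dir NE: first cell '.' (not opp) -> no flip
Dir W: first cell '.' (not opp) -> no flip
Dir E: opp run (3,3) (3,4) (3,5), next='.' -> no flip
Dir SW: first cell '.' (not opp) -> no flip
Dir S: opp run (4,2), next='.' -> no flip
Dir SE: opp run (4,3) capped by B -> flip
All flips: (4,3)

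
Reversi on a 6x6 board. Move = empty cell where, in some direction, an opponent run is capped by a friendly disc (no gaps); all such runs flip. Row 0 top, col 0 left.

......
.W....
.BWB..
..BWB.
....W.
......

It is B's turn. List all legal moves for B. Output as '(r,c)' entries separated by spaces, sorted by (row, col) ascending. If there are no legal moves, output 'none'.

Answer: (0,1) (1,2) (4,3) (5,4)

Derivation:
(0,0): no bracket -> illegal
(0,1): flips 1 -> legal
(0,2): no bracket -> illegal
(1,0): no bracket -> illegal
(1,2): flips 1 -> legal
(1,3): no bracket -> illegal
(2,0): no bracket -> illegal
(2,4): no bracket -> illegal
(3,1): no bracket -> illegal
(3,5): no bracket -> illegal
(4,2): no bracket -> illegal
(4,3): flips 1 -> legal
(4,5): no bracket -> illegal
(5,3): no bracket -> illegal
(5,4): flips 1 -> legal
(5,5): no bracket -> illegal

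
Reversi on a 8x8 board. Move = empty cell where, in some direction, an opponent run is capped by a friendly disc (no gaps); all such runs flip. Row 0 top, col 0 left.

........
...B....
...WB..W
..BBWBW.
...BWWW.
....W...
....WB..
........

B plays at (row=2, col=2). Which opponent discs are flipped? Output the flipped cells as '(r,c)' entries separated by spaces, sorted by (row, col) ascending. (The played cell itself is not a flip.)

Dir NW: first cell '.' (not opp) -> no flip
Dir N: first cell '.' (not opp) -> no flip
Dir NE: first cell 'B' (not opp) -> no flip
Dir W: first cell '.' (not opp) -> no flip
Dir E: opp run (2,3) capped by B -> flip
Dir SW: first cell '.' (not opp) -> no flip
Dir S: first cell 'B' (not opp) -> no flip
Dir SE: first cell 'B' (not opp) -> no flip

Answer: (2,3)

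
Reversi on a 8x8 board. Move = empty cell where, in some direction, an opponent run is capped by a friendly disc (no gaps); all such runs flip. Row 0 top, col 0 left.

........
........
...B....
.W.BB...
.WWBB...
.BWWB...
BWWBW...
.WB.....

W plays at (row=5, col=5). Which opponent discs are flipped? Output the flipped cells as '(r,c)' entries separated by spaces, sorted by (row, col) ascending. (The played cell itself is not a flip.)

Dir NW: opp run (4,4) (3,3), next='.' -> no flip
Dir N: first cell '.' (not opp) -> no flip
Dir NE: first cell '.' (not opp) -> no flip
Dir W: opp run (5,4) capped by W -> flip
Dir E: first cell '.' (not opp) -> no flip
Dir SW: first cell 'W' (not opp) -> no flip
Dir S: first cell '.' (not opp) -> no flip
Dir SE: first cell '.' (not opp) -> no flip

Answer: (5,4)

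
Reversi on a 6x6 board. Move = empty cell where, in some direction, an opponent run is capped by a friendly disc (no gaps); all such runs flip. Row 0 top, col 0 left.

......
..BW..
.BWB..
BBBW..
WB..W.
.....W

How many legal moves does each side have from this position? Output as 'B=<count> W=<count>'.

Answer: B=6 W=5

Derivation:
-- B to move --
(0,2): no bracket -> illegal
(0,3): flips 1 -> legal
(0,4): flips 2 -> legal
(1,1): no bracket -> illegal
(1,4): flips 1 -> legal
(2,4): no bracket -> illegal
(3,4): flips 1 -> legal
(3,5): no bracket -> illegal
(4,2): no bracket -> illegal
(4,3): flips 1 -> legal
(4,5): no bracket -> illegal
(5,0): flips 1 -> legal
(5,1): no bracket -> illegal
(5,3): no bracket -> illegal
(5,4): no bracket -> illegal
B mobility = 6
-- W to move --
(0,1): no bracket -> illegal
(0,2): flips 1 -> legal
(0,3): no bracket -> illegal
(1,0): no bracket -> illegal
(1,1): flips 1 -> legal
(1,4): no bracket -> illegal
(2,0): flips 2 -> legal
(2,4): flips 1 -> legal
(3,4): no bracket -> illegal
(4,2): flips 2 -> legal
(4,3): no bracket -> illegal
(5,0): no bracket -> illegal
(5,1): no bracket -> illegal
(5,2): no bracket -> illegal
W mobility = 5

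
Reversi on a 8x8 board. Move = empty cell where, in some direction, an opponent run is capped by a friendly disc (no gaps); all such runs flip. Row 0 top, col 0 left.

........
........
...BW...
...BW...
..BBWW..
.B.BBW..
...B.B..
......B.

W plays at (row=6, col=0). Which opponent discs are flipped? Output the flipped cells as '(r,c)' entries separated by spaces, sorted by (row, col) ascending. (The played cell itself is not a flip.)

Dir NW: edge -> no flip
Dir N: first cell '.' (not opp) -> no flip
Dir NE: opp run (5,1) (4,2) (3,3) capped by W -> flip
Dir W: edge -> no flip
Dir E: first cell '.' (not opp) -> no flip
Dir SW: edge -> no flip
Dir S: first cell '.' (not opp) -> no flip
Dir SE: first cell '.' (not opp) -> no flip

Answer: (3,3) (4,2) (5,1)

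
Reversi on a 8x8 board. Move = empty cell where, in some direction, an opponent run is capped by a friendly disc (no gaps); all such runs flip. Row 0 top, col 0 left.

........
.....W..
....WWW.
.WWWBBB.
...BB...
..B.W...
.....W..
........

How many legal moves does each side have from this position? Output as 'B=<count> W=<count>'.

-- B to move --
(0,4): no bracket -> illegal
(0,5): flips 2 -> legal
(0,6): no bracket -> illegal
(1,3): flips 1 -> legal
(1,4): flips 2 -> legal
(1,6): flips 2 -> legal
(1,7): flips 1 -> legal
(2,0): no bracket -> illegal
(2,1): flips 1 -> legal
(2,2): flips 1 -> legal
(2,3): flips 1 -> legal
(2,7): no bracket -> illegal
(3,0): flips 3 -> legal
(3,7): no bracket -> illegal
(4,0): no bracket -> illegal
(4,1): no bracket -> illegal
(4,2): no bracket -> illegal
(4,5): no bracket -> illegal
(5,3): no bracket -> illegal
(5,5): no bracket -> illegal
(5,6): no bracket -> illegal
(6,3): no bracket -> illegal
(6,4): flips 1 -> legal
(6,6): no bracket -> illegal
(7,4): no bracket -> illegal
(7,5): no bracket -> illegal
(7,6): flips 2 -> legal
B mobility = 11
-- W to move --
(2,3): no bracket -> illegal
(2,7): no bracket -> illegal
(3,7): flips 3 -> legal
(4,1): no bracket -> illegal
(4,2): no bracket -> illegal
(4,5): flips 1 -> legal
(4,6): flips 2 -> legal
(4,7): flips 1 -> legal
(5,1): no bracket -> illegal
(5,3): flips 3 -> legal
(5,5): flips 1 -> legal
(6,1): flips 3 -> legal
(6,2): no bracket -> illegal
(6,3): no bracket -> illegal
W mobility = 7

Answer: B=11 W=7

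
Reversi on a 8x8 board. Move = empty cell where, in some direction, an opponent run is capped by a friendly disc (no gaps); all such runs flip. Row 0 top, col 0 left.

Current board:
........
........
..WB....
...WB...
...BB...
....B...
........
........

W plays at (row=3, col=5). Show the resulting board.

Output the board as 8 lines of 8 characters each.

Answer: ........
........
..WB....
...WWW..
...BB...
....B...
........
........

Derivation:
Place W at (3,5); scan 8 dirs for brackets.
Dir NW: first cell '.' (not opp) -> no flip
Dir N: first cell '.' (not opp) -> no flip
Dir NE: first cell '.' (not opp) -> no flip
Dir W: opp run (3,4) capped by W -> flip
Dir E: first cell '.' (not opp) -> no flip
Dir SW: opp run (4,4), next='.' -> no flip
Dir S: first cell '.' (not opp) -> no flip
Dir SE: first cell '.' (not opp) -> no flip
All flips: (3,4)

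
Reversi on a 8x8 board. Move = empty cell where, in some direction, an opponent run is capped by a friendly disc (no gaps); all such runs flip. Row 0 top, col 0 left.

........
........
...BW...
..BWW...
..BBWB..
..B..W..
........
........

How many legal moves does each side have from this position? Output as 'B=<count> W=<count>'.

-- B to move --
(1,3): no bracket -> illegal
(1,4): no bracket -> illegal
(1,5): flips 2 -> legal
(2,2): no bracket -> illegal
(2,5): flips 2 -> legal
(3,5): flips 2 -> legal
(4,6): no bracket -> illegal
(5,3): no bracket -> illegal
(5,4): no bracket -> illegal
(5,6): no bracket -> illegal
(6,4): no bracket -> illegal
(6,5): flips 1 -> legal
(6,6): no bracket -> illegal
B mobility = 4
-- W to move --
(1,2): flips 1 -> legal
(1,3): flips 1 -> legal
(1,4): no bracket -> illegal
(2,1): no bracket -> illegal
(2,2): flips 1 -> legal
(3,1): flips 1 -> legal
(3,5): flips 1 -> legal
(3,6): no bracket -> illegal
(4,1): flips 2 -> legal
(4,6): flips 1 -> legal
(5,1): flips 1 -> legal
(5,3): flips 1 -> legal
(5,4): no bracket -> illegal
(5,6): flips 1 -> legal
(6,1): flips 2 -> legal
(6,2): no bracket -> illegal
(6,3): no bracket -> illegal
W mobility = 11

Answer: B=4 W=11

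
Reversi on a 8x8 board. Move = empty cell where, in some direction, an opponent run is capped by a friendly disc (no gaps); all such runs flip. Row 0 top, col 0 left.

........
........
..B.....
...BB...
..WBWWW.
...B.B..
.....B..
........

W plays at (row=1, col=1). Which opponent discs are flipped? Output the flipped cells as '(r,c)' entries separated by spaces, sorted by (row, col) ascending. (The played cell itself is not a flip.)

Dir NW: first cell '.' (not opp) -> no flip
Dir N: first cell '.' (not opp) -> no flip
Dir NE: first cell '.' (not opp) -> no flip
Dir W: first cell '.' (not opp) -> no flip
Dir E: first cell '.' (not opp) -> no flip
Dir SW: first cell '.' (not opp) -> no flip
Dir S: first cell '.' (not opp) -> no flip
Dir SE: opp run (2,2) (3,3) capped by W -> flip

Answer: (2,2) (3,3)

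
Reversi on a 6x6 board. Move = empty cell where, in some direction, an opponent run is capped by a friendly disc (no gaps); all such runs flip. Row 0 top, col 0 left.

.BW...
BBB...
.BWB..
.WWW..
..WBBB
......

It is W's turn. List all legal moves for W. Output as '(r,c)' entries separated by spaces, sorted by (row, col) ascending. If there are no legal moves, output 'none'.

(0,0): flips 2 -> legal
(0,3): no bracket -> illegal
(1,3): flips 1 -> legal
(1,4): flips 1 -> legal
(2,0): flips 2 -> legal
(2,4): flips 1 -> legal
(3,0): no bracket -> illegal
(3,4): no bracket -> illegal
(3,5): no bracket -> illegal
(5,2): no bracket -> illegal
(5,3): flips 1 -> legal
(5,4): flips 1 -> legal
(5,5): flips 1 -> legal

Answer: (0,0) (1,3) (1,4) (2,0) (2,4) (5,3) (5,4) (5,5)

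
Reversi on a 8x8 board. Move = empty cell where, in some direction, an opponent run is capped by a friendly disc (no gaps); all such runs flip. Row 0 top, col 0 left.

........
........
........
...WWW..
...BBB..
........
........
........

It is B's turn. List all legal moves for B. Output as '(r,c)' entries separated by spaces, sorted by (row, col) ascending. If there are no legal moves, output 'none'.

(2,2): flips 1 -> legal
(2,3): flips 2 -> legal
(2,4): flips 1 -> legal
(2,5): flips 2 -> legal
(2,6): flips 1 -> legal
(3,2): no bracket -> illegal
(3,6): no bracket -> illegal
(4,2): no bracket -> illegal
(4,6): no bracket -> illegal

Answer: (2,2) (2,3) (2,4) (2,5) (2,6)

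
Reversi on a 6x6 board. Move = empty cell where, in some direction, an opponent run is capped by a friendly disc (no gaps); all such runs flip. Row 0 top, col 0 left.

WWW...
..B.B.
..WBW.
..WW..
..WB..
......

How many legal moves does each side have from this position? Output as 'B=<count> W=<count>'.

-- B to move --
(0,3): no bracket -> illegal
(1,0): no bracket -> illegal
(1,1): no bracket -> illegal
(1,3): no bracket -> illegal
(1,5): no bracket -> illegal
(2,1): flips 2 -> legal
(2,5): flips 1 -> legal
(3,1): no bracket -> illegal
(3,4): flips 1 -> legal
(3,5): no bracket -> illegal
(4,1): flips 2 -> legal
(4,4): no bracket -> illegal
(5,1): no bracket -> illegal
(5,2): flips 3 -> legal
(5,3): no bracket -> illegal
B mobility = 5
-- W to move --
(0,3): no bracket -> illegal
(0,4): flips 1 -> legal
(0,5): flips 2 -> legal
(1,1): no bracket -> illegal
(1,3): flips 1 -> legal
(1,5): no bracket -> illegal
(2,1): no bracket -> illegal
(2,5): no bracket -> illegal
(3,4): flips 2 -> legal
(4,4): flips 1 -> legal
(5,2): no bracket -> illegal
(5,3): flips 1 -> legal
(5,4): flips 1 -> legal
W mobility = 7

Answer: B=5 W=7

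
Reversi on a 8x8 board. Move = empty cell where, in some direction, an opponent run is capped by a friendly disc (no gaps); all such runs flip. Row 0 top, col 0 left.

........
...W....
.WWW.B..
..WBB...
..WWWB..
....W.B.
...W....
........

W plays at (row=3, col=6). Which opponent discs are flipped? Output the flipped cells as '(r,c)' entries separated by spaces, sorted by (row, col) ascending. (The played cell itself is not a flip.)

Dir NW: opp run (2,5), next='.' -> no flip
Dir N: first cell '.' (not opp) -> no flip
Dir NE: first cell '.' (not opp) -> no flip
Dir W: first cell '.' (not opp) -> no flip
Dir E: first cell '.' (not opp) -> no flip
Dir SW: opp run (4,5) capped by W -> flip
Dir S: first cell '.' (not opp) -> no flip
Dir SE: first cell '.' (not opp) -> no flip

Answer: (4,5)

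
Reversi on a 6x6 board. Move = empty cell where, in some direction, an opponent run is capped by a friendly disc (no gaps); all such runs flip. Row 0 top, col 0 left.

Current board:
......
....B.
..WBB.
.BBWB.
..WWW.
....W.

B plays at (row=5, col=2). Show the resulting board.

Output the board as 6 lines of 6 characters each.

Place B at (5,2); scan 8 dirs for brackets.
Dir NW: first cell '.' (not opp) -> no flip
Dir N: opp run (4,2) capped by B -> flip
Dir NE: opp run (4,3) capped by B -> flip
Dir W: first cell '.' (not opp) -> no flip
Dir E: first cell '.' (not opp) -> no flip
Dir SW: edge -> no flip
Dir S: edge -> no flip
Dir SE: edge -> no flip
All flips: (4,2) (4,3)

Answer: ......
....B.
..WBB.
.BBWB.
..BBW.
..B.W.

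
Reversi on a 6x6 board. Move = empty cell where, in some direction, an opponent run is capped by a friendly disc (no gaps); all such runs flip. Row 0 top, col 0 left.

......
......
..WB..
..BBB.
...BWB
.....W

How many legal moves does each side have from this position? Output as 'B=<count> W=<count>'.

Answer: B=4 W=3

Derivation:
-- B to move --
(1,1): flips 1 -> legal
(1,2): flips 1 -> legal
(1,3): no bracket -> illegal
(2,1): flips 1 -> legal
(3,1): no bracket -> illegal
(3,5): no bracket -> illegal
(5,3): no bracket -> illegal
(5,4): flips 1 -> legal
B mobility = 4
-- W to move --
(1,2): no bracket -> illegal
(1,3): no bracket -> illegal
(1,4): no bracket -> illegal
(2,1): no bracket -> illegal
(2,4): flips 2 -> legal
(2,5): no bracket -> illegal
(3,1): no bracket -> illegal
(3,5): flips 1 -> legal
(4,1): no bracket -> illegal
(4,2): flips 2 -> legal
(5,2): no bracket -> illegal
(5,3): no bracket -> illegal
(5,4): no bracket -> illegal
W mobility = 3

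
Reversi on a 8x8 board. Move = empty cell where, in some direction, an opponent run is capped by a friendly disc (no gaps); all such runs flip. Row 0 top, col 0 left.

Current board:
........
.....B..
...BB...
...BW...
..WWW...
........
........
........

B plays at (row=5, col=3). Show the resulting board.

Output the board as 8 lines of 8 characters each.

Place B at (5,3); scan 8 dirs for brackets.
Dir NW: opp run (4,2), next='.' -> no flip
Dir N: opp run (4,3) capped by B -> flip
Dir NE: opp run (4,4), next='.' -> no flip
Dir W: first cell '.' (not opp) -> no flip
Dir E: first cell '.' (not opp) -> no flip
Dir SW: first cell '.' (not opp) -> no flip
Dir S: first cell '.' (not opp) -> no flip
Dir SE: first cell '.' (not opp) -> no flip
All flips: (4,3)

Answer: ........
.....B..
...BB...
...BW...
..WBW...
...B....
........
........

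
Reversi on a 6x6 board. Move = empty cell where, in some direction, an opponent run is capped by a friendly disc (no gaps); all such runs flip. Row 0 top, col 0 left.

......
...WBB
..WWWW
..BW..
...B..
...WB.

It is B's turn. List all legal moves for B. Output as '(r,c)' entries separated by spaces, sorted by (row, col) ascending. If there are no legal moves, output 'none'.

Answer: (0,3) (1,2) (3,4) (3,5) (4,2) (5,2)

Derivation:
(0,2): no bracket -> illegal
(0,3): flips 3 -> legal
(0,4): no bracket -> illegal
(1,1): no bracket -> illegal
(1,2): flips 2 -> legal
(2,1): no bracket -> illegal
(3,1): no bracket -> illegal
(3,4): flips 2 -> legal
(3,5): flips 1 -> legal
(4,2): flips 2 -> legal
(4,4): no bracket -> illegal
(5,2): flips 1 -> legal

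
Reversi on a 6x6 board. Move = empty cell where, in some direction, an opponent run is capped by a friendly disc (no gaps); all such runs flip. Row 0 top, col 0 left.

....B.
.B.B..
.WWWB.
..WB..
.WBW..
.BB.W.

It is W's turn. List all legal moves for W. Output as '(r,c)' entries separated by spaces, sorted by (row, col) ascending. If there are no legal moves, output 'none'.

(0,0): flips 1 -> legal
(0,1): flips 1 -> legal
(0,2): no bracket -> illegal
(0,3): flips 1 -> legal
(0,5): no bracket -> illegal
(1,0): no bracket -> illegal
(1,2): no bracket -> illegal
(1,4): no bracket -> illegal
(1,5): no bracket -> illegal
(2,0): no bracket -> illegal
(2,5): flips 1 -> legal
(3,1): no bracket -> illegal
(3,4): flips 1 -> legal
(3,5): no bracket -> illegal
(4,0): no bracket -> illegal
(4,4): flips 1 -> legal
(5,0): no bracket -> illegal
(5,3): no bracket -> illegal

Answer: (0,0) (0,1) (0,3) (2,5) (3,4) (4,4)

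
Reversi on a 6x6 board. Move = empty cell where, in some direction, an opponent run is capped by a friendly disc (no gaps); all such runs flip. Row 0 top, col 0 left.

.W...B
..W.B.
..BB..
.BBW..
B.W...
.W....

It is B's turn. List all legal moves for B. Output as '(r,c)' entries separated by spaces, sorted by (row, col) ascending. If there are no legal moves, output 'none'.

(0,0): no bracket -> illegal
(0,2): flips 1 -> legal
(0,3): no bracket -> illegal
(1,0): no bracket -> illegal
(1,1): no bracket -> illegal
(1,3): no bracket -> illegal
(2,1): no bracket -> illegal
(2,4): no bracket -> illegal
(3,4): flips 1 -> legal
(4,1): no bracket -> illegal
(4,3): flips 1 -> legal
(4,4): flips 1 -> legal
(5,0): no bracket -> illegal
(5,2): flips 1 -> legal
(5,3): flips 1 -> legal

Answer: (0,2) (3,4) (4,3) (4,4) (5,2) (5,3)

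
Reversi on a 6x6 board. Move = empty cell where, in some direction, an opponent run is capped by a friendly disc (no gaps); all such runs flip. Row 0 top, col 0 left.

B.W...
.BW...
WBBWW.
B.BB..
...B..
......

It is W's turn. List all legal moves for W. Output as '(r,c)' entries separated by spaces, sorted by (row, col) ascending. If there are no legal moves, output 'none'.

Answer: (1,0) (4,0) (4,1) (4,2) (5,3)

Derivation:
(0,1): no bracket -> illegal
(1,0): flips 1 -> legal
(1,3): no bracket -> illegal
(3,1): no bracket -> illegal
(3,4): no bracket -> illegal
(4,0): flips 1 -> legal
(4,1): flips 1 -> legal
(4,2): flips 3 -> legal
(4,4): no bracket -> illegal
(5,2): no bracket -> illegal
(5,3): flips 2 -> legal
(5,4): no bracket -> illegal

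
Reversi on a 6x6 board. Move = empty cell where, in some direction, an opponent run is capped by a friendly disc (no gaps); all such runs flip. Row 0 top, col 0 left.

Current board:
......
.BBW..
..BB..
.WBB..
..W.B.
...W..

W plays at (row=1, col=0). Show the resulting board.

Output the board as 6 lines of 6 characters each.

Answer: ......
WWWW..
..BB..
.WBB..
..W.B.
...W..

Derivation:
Place W at (1,0); scan 8 dirs for brackets.
Dir NW: edge -> no flip
Dir N: first cell '.' (not opp) -> no flip
Dir NE: first cell '.' (not opp) -> no flip
Dir W: edge -> no flip
Dir E: opp run (1,1) (1,2) capped by W -> flip
Dir SW: edge -> no flip
Dir S: first cell '.' (not opp) -> no flip
Dir SE: first cell '.' (not opp) -> no flip
All flips: (1,1) (1,2)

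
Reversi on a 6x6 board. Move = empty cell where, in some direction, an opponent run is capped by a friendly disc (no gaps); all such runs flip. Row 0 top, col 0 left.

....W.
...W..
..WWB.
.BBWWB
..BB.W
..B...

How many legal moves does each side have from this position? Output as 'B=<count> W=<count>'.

-- B to move --
(0,2): flips 1 -> legal
(0,3): flips 3 -> legal
(0,5): no bracket -> illegal
(1,1): no bracket -> illegal
(1,2): flips 1 -> legal
(1,4): flips 1 -> legal
(1,5): no bracket -> illegal
(2,1): flips 2 -> legal
(2,5): flips 1 -> legal
(4,4): flips 1 -> legal
(5,4): no bracket -> illegal
(5,5): flips 1 -> legal
B mobility = 8
-- W to move --
(1,4): flips 1 -> legal
(1,5): flips 1 -> legal
(2,0): no bracket -> illegal
(2,1): no bracket -> illegal
(2,5): flips 2 -> legal
(3,0): flips 2 -> legal
(4,0): flips 1 -> legal
(4,1): flips 1 -> legal
(4,4): no bracket -> illegal
(5,1): flips 1 -> legal
(5,3): flips 1 -> legal
(5,4): no bracket -> illegal
W mobility = 8

Answer: B=8 W=8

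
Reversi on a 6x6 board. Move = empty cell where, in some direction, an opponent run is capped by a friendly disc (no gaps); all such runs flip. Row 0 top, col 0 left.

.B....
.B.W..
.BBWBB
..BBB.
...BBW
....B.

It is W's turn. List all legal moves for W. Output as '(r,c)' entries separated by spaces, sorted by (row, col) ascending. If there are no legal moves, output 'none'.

Answer: (2,0) (3,1) (3,5) (4,1) (4,2) (5,3)

Derivation:
(0,0): no bracket -> illegal
(0,2): no bracket -> illegal
(1,0): no bracket -> illegal
(1,2): no bracket -> illegal
(1,4): no bracket -> illegal
(1,5): no bracket -> illegal
(2,0): flips 2 -> legal
(3,0): no bracket -> illegal
(3,1): flips 1 -> legal
(3,5): flips 1 -> legal
(4,1): flips 1 -> legal
(4,2): flips 2 -> legal
(5,2): no bracket -> illegal
(5,3): flips 2 -> legal
(5,5): no bracket -> illegal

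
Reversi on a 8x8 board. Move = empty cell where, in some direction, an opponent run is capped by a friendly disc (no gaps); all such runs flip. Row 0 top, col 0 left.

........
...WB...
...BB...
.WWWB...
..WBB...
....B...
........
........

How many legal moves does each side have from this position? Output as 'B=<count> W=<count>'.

Answer: B=8 W=7

Derivation:
-- B to move --
(0,2): flips 1 -> legal
(0,3): flips 1 -> legal
(0,4): no bracket -> illegal
(1,2): flips 1 -> legal
(2,0): no bracket -> illegal
(2,1): flips 1 -> legal
(2,2): flips 1 -> legal
(3,0): flips 3 -> legal
(4,0): no bracket -> illegal
(4,1): flips 2 -> legal
(5,1): flips 2 -> legal
(5,2): no bracket -> illegal
(5,3): no bracket -> illegal
B mobility = 8
-- W to move --
(0,3): no bracket -> illegal
(0,4): no bracket -> illegal
(0,5): flips 2 -> legal
(1,2): no bracket -> illegal
(1,5): flips 2 -> legal
(2,2): no bracket -> illegal
(2,5): no bracket -> illegal
(3,5): flips 2 -> legal
(4,5): flips 2 -> legal
(5,2): no bracket -> illegal
(5,3): flips 1 -> legal
(5,5): flips 1 -> legal
(6,3): no bracket -> illegal
(6,4): no bracket -> illegal
(6,5): flips 2 -> legal
W mobility = 7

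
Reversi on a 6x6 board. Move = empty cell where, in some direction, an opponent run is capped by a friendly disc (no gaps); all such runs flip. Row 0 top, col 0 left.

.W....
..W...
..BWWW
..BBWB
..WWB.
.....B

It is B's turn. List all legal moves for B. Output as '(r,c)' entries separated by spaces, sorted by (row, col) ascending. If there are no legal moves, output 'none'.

Answer: (0,2) (1,3) (1,4) (1,5) (4,1) (5,1) (5,2) (5,3) (5,4)

Derivation:
(0,0): no bracket -> illegal
(0,2): flips 1 -> legal
(0,3): no bracket -> illegal
(1,0): no bracket -> illegal
(1,1): no bracket -> illegal
(1,3): flips 2 -> legal
(1,4): flips 3 -> legal
(1,5): flips 2 -> legal
(2,1): no bracket -> illegal
(3,1): no bracket -> illegal
(4,1): flips 2 -> legal
(4,5): no bracket -> illegal
(5,1): flips 1 -> legal
(5,2): flips 1 -> legal
(5,3): flips 1 -> legal
(5,4): flips 1 -> legal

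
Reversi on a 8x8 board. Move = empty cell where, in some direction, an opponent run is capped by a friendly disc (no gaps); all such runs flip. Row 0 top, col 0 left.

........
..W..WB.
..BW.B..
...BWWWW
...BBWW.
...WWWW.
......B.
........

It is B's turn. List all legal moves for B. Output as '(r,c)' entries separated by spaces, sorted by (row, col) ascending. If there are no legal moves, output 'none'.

Answer: (0,2) (0,5) (1,3) (1,4) (2,4) (2,6) (4,7) (6,2) (6,3) (6,4) (6,5)

Derivation:
(0,1): no bracket -> illegal
(0,2): flips 1 -> legal
(0,3): no bracket -> illegal
(0,4): no bracket -> illegal
(0,5): flips 1 -> legal
(0,6): no bracket -> illegal
(1,1): no bracket -> illegal
(1,3): flips 1 -> legal
(1,4): flips 1 -> legal
(2,1): no bracket -> illegal
(2,4): flips 2 -> legal
(2,6): flips 4 -> legal
(2,7): no bracket -> illegal
(3,2): no bracket -> illegal
(4,2): no bracket -> illegal
(4,7): flips 3 -> legal
(5,2): no bracket -> illegal
(5,7): no bracket -> illegal
(6,2): flips 1 -> legal
(6,3): flips 1 -> legal
(6,4): flips 1 -> legal
(6,5): flips 4 -> legal
(6,7): no bracket -> illegal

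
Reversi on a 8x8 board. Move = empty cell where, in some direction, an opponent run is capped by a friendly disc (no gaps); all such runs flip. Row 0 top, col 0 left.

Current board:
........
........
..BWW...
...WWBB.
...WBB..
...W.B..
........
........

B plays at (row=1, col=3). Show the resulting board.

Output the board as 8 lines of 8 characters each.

Place B at (1,3); scan 8 dirs for brackets.
Dir NW: first cell '.' (not opp) -> no flip
Dir N: first cell '.' (not opp) -> no flip
Dir NE: first cell '.' (not opp) -> no flip
Dir W: first cell '.' (not opp) -> no flip
Dir E: first cell '.' (not opp) -> no flip
Dir SW: first cell 'B' (not opp) -> no flip
Dir S: opp run (2,3) (3,3) (4,3) (5,3), next='.' -> no flip
Dir SE: opp run (2,4) capped by B -> flip
All flips: (2,4)

Answer: ........
...B....
..BWB...
...WWBB.
...WBB..
...W.B..
........
........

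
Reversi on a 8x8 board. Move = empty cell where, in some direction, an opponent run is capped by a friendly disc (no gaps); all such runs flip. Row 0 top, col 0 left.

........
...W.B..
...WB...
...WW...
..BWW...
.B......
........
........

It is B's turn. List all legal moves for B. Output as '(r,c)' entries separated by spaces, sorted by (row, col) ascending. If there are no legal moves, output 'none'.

Answer: (0,2) (2,2) (4,5) (5,4)

Derivation:
(0,2): flips 1 -> legal
(0,3): no bracket -> illegal
(0,4): no bracket -> illegal
(1,2): no bracket -> illegal
(1,4): no bracket -> illegal
(2,2): flips 1 -> legal
(2,5): no bracket -> illegal
(3,2): no bracket -> illegal
(3,5): no bracket -> illegal
(4,5): flips 2 -> legal
(5,2): no bracket -> illegal
(5,3): no bracket -> illegal
(5,4): flips 2 -> legal
(5,5): no bracket -> illegal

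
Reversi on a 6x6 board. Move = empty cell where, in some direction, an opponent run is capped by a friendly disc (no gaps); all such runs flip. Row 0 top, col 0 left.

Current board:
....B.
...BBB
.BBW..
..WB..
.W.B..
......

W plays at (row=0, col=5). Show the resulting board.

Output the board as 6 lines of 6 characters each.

Answer: ....BW
...BWB
.BBW..
..WB..
.W.B..
......

Derivation:
Place W at (0,5); scan 8 dirs for brackets.
Dir NW: edge -> no flip
Dir N: edge -> no flip
Dir NE: edge -> no flip
Dir W: opp run (0,4), next='.' -> no flip
Dir E: edge -> no flip
Dir SW: opp run (1,4) capped by W -> flip
Dir S: opp run (1,5), next='.' -> no flip
Dir SE: edge -> no flip
All flips: (1,4)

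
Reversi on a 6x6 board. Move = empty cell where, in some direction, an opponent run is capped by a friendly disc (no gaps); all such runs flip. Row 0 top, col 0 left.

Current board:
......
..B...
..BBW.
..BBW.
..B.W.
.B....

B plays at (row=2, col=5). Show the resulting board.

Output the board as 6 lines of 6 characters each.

Place B at (2,5); scan 8 dirs for brackets.
Dir NW: first cell '.' (not opp) -> no flip
Dir N: first cell '.' (not opp) -> no flip
Dir NE: edge -> no flip
Dir W: opp run (2,4) capped by B -> flip
Dir E: edge -> no flip
Dir SW: opp run (3,4), next='.' -> no flip
Dir S: first cell '.' (not opp) -> no flip
Dir SE: edge -> no flip
All flips: (2,4)

Answer: ......
..B...
..BBBB
..BBW.
..B.W.
.B....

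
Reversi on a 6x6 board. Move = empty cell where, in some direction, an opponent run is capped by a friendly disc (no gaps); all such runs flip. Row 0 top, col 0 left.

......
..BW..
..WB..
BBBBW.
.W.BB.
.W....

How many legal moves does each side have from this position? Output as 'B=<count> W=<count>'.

-- B to move --
(0,2): no bracket -> illegal
(0,3): flips 1 -> legal
(0,4): flips 2 -> legal
(1,1): flips 1 -> legal
(1,4): flips 1 -> legal
(2,1): flips 1 -> legal
(2,4): flips 1 -> legal
(2,5): flips 1 -> legal
(3,5): flips 1 -> legal
(4,0): no bracket -> illegal
(4,2): no bracket -> illegal
(4,5): flips 1 -> legal
(5,0): flips 1 -> legal
(5,2): flips 1 -> legal
B mobility = 11
-- W to move --
(0,1): flips 2 -> legal
(0,2): flips 1 -> legal
(0,3): no bracket -> illegal
(1,1): flips 1 -> legal
(1,4): flips 2 -> legal
(2,0): no bracket -> illegal
(2,1): flips 1 -> legal
(2,4): flips 1 -> legal
(3,5): no bracket -> illegal
(4,0): flips 1 -> legal
(4,2): flips 1 -> legal
(4,5): no bracket -> illegal
(5,2): flips 1 -> legal
(5,3): flips 3 -> legal
(5,4): flips 1 -> legal
(5,5): flips 2 -> legal
W mobility = 12

Answer: B=11 W=12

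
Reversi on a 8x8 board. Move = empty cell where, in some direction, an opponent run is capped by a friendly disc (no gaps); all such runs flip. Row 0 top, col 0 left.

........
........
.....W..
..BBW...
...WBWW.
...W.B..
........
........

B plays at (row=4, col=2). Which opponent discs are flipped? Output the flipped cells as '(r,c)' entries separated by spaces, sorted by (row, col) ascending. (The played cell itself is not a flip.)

Dir NW: first cell '.' (not opp) -> no flip
Dir N: first cell 'B' (not opp) -> no flip
Dir NE: first cell 'B' (not opp) -> no flip
Dir W: first cell '.' (not opp) -> no flip
Dir E: opp run (4,3) capped by B -> flip
Dir SW: first cell '.' (not opp) -> no flip
Dir S: first cell '.' (not opp) -> no flip
Dir SE: opp run (5,3), next='.' -> no flip

Answer: (4,3)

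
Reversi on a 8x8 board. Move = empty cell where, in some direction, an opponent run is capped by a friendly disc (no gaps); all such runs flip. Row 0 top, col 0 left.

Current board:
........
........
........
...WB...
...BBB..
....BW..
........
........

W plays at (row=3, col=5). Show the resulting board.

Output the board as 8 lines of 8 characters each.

Answer: ........
........
........
...WWW..
...BBW..
....BW..
........
........

Derivation:
Place W at (3,5); scan 8 dirs for brackets.
Dir NW: first cell '.' (not opp) -> no flip
Dir N: first cell '.' (not opp) -> no flip
Dir NE: first cell '.' (not opp) -> no flip
Dir W: opp run (3,4) capped by W -> flip
Dir E: first cell '.' (not opp) -> no flip
Dir SW: opp run (4,4), next='.' -> no flip
Dir S: opp run (4,5) capped by W -> flip
Dir SE: first cell '.' (not opp) -> no flip
All flips: (3,4) (4,5)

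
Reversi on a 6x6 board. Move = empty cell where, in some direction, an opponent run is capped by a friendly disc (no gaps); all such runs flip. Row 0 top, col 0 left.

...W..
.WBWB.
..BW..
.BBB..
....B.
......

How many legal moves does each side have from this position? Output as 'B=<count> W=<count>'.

Answer: B=5 W=9

Derivation:
-- B to move --
(0,0): flips 1 -> legal
(0,1): no bracket -> illegal
(0,2): no bracket -> illegal
(0,4): flips 1 -> legal
(1,0): flips 1 -> legal
(2,0): no bracket -> illegal
(2,1): no bracket -> illegal
(2,4): flips 1 -> legal
(3,4): flips 1 -> legal
B mobility = 5
-- W to move --
(0,1): flips 1 -> legal
(0,2): no bracket -> illegal
(0,4): no bracket -> illegal
(0,5): flips 1 -> legal
(1,5): flips 1 -> legal
(2,0): no bracket -> illegal
(2,1): flips 2 -> legal
(2,4): no bracket -> illegal
(2,5): flips 1 -> legal
(3,0): no bracket -> illegal
(3,4): no bracket -> illegal
(3,5): no bracket -> illegal
(4,0): flips 2 -> legal
(4,1): flips 1 -> legal
(4,2): no bracket -> illegal
(4,3): flips 1 -> legal
(4,5): no bracket -> illegal
(5,3): no bracket -> illegal
(5,4): no bracket -> illegal
(5,5): flips 3 -> legal
W mobility = 9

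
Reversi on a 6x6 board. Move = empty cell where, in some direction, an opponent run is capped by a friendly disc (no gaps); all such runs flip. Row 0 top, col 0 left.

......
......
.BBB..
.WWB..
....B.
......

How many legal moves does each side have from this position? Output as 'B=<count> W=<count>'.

-- B to move --
(2,0): no bracket -> illegal
(3,0): flips 2 -> legal
(4,0): flips 1 -> legal
(4,1): flips 2 -> legal
(4,2): flips 1 -> legal
(4,3): flips 1 -> legal
B mobility = 5
-- W to move --
(1,0): flips 1 -> legal
(1,1): flips 1 -> legal
(1,2): flips 1 -> legal
(1,3): flips 1 -> legal
(1,4): flips 1 -> legal
(2,0): no bracket -> illegal
(2,4): no bracket -> illegal
(3,0): no bracket -> illegal
(3,4): flips 1 -> legal
(3,5): no bracket -> illegal
(4,2): no bracket -> illegal
(4,3): no bracket -> illegal
(4,5): no bracket -> illegal
(5,3): no bracket -> illegal
(5,4): no bracket -> illegal
(5,5): no bracket -> illegal
W mobility = 6

Answer: B=5 W=6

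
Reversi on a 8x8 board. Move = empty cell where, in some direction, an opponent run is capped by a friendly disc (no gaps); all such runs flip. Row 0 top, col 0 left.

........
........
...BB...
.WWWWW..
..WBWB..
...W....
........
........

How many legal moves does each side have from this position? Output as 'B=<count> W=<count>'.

Answer: B=7 W=9

Derivation:
-- B to move --
(2,0): no bracket -> illegal
(2,1): flips 1 -> legal
(2,2): no bracket -> illegal
(2,5): flips 2 -> legal
(2,6): no bracket -> illegal
(3,0): no bracket -> illegal
(3,6): no bracket -> illegal
(4,0): no bracket -> illegal
(4,1): flips 2 -> legal
(4,6): flips 1 -> legal
(5,1): flips 2 -> legal
(5,2): no bracket -> illegal
(5,4): flips 2 -> legal
(5,5): no bracket -> illegal
(6,2): no bracket -> illegal
(6,3): flips 1 -> legal
(6,4): no bracket -> illegal
B mobility = 7
-- W to move --
(1,2): flips 1 -> legal
(1,3): flips 2 -> legal
(1,4): flips 2 -> legal
(1,5): flips 1 -> legal
(2,2): no bracket -> illegal
(2,5): no bracket -> illegal
(3,6): no bracket -> illegal
(4,6): flips 1 -> legal
(5,2): flips 1 -> legal
(5,4): flips 1 -> legal
(5,5): flips 1 -> legal
(5,6): flips 1 -> legal
W mobility = 9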